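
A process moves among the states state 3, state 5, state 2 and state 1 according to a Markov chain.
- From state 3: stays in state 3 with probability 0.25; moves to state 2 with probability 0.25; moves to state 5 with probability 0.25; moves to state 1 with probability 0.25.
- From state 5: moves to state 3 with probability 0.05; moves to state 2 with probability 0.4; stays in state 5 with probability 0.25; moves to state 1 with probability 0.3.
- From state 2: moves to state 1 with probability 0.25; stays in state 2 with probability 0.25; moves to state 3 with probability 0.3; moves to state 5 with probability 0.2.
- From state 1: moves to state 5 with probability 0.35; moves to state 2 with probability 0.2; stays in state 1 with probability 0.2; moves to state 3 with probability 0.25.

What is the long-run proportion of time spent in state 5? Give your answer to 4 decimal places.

0.2612

Let the stationary distribution be π with π = πP and π_1 + π_2 + π_3 + π_4 = 1.
π_1 = 0.25·π_1 + 0.05·π_2 + 0.3·π_3 + 0.25·π_4
π_2 = 0.25·π_1 + 0.25·π_2 + 0.2·π_3 + 0.35·π_4
π_3 = 0.25·π_1 + 0.4·π_2 + 0.25·π_3 + 0.2·π_4
Solving with the normalization constraint gives π = (0.2116, 0.2612, 0.2767, 0.2505).
So the stationary probability of state 5 is 0.2612.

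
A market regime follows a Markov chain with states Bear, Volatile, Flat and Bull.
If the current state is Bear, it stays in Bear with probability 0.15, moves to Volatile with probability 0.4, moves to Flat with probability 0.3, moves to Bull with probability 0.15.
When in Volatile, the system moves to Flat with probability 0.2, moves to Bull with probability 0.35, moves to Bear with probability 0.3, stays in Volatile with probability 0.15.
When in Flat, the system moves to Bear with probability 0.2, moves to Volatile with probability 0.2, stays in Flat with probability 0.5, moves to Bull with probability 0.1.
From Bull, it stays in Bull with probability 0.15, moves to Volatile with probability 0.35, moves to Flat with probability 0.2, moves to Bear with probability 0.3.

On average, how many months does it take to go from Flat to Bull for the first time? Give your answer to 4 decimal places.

5.9396

Let t(s) be the expected number of months to first reach Bull from state s, with t(Bull) = 0. Conditioning on the first month:
t(Bear) = 1 + 0.15·t(Bear) + 0.4·t(Volatile) + 0.3·t(Flat)
t(Volatile) = 1 + 0.3·t(Bear) + 0.15·t(Volatile) + 0.2·t(Flat)
t(Flat) = 1 + 0.2·t(Bear) + 0.2·t(Volatile) + 0.5·t(Flat)
Solving: t(Bear) = 5.3772, t(Volatile) = 4.4719, t(Flat) = 5.9396.
Expected months from Flat to Bull: 5.9396.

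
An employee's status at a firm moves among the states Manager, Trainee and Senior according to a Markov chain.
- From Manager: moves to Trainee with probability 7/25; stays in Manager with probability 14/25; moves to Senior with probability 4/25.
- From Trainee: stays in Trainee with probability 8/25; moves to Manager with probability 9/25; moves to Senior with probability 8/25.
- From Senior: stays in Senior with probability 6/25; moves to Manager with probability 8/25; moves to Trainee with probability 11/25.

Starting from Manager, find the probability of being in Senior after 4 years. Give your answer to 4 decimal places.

0.2306

Propagate the distribution vector 4 years from Manager.
After 0 years: (1.0000, 0.0000, 0.0000)
After 1 year: (0.5600, 0.2800, 0.1600)
After 2 years: (0.4656, 0.3168, 0.2176)
After 3 years: (0.4444, 0.3275, 0.2281)
After 4 years: (0.4398, 0.3296, 0.2306)
P(in Senior after 4 years) = 0.2306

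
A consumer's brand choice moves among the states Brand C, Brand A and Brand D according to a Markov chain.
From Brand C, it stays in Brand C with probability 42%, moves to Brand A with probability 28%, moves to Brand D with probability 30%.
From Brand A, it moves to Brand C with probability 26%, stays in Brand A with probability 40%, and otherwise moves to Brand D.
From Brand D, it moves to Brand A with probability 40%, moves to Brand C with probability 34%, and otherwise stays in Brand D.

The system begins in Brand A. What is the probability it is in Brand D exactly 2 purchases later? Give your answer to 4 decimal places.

Sum over the intermediate state after 1 purchase:
P = P(Brand A→Brand C)·P(Brand C→Brand D) + P(Brand A→Brand A)·P(Brand A→Brand D) + P(Brand A→Brand D)·P(Brand D→Brand D)
  = 0.26×0.3 + 0.4×0.34 + 0.34×0.26
  = 0.0780 + 0.1360 + 0.0884 = 0.3024

0.3024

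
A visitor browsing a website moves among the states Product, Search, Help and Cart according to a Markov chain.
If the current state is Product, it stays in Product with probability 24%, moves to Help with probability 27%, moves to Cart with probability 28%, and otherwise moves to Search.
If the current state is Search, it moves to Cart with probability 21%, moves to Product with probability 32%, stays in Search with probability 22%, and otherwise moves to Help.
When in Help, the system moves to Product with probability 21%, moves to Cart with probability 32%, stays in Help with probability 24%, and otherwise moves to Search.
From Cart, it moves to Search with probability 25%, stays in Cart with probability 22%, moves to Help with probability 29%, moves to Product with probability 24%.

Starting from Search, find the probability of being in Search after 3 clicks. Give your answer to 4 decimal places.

0.2280

Propagate the distribution vector 3 clicks from Search.
After 0 clicks: (0.0000, 1.0000, 0.0000, 0.0000)
After 1 click: (0.3200, 0.2200, 0.2500, 0.2100)
After 2 clicks: (0.2501, 0.2256, 0.2623, 0.2620)
After 3 clicks: (0.2502, 0.2280, 0.2629, 0.2590)
P(in Search after 3 clicks) = 0.2280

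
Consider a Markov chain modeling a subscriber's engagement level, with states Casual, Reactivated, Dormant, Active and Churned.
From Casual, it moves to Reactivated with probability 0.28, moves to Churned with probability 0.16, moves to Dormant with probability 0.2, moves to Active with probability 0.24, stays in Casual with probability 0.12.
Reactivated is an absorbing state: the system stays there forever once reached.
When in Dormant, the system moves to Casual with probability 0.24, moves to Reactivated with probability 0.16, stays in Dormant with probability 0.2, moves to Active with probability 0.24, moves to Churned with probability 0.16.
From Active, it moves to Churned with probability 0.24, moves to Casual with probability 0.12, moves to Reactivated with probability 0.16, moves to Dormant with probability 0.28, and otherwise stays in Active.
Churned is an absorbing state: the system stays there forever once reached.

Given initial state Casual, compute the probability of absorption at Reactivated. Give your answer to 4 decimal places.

0.5589

Let h(s) be the probability of absorption at Reactivated starting from transient state s. Then h(Reactivated) = 1 and h(Churned) = 0. By first-step analysis:
h(Casual) = 0.12·h(Casual) + 0.28·1 + 0.2·h(Dormant) + 0.24·h(Active) + 0.16·0
h(Dormant) = 0.24·h(Casual) + 0.16·1 + 0.2·h(Dormant) + 0.24·h(Active) + 0.16·0
h(Active) = 0.12·h(Casual) + 0.16·1 + 0.28·h(Dormant) + 0.2·h(Active) + 0.24·0
Solving: h(Casual) = 0.5589, h(Dormant) = 0.5059, h(Active) = 0.4609.
Starting from Casual, the probability is 0.5589.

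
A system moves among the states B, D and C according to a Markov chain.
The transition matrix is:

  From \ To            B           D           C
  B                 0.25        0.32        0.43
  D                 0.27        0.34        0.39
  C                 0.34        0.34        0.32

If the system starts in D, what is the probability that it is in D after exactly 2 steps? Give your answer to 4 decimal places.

Sum over the intermediate state after 1 step:
P = P(D→B)·P(B→D) + P(D→D)·P(D→D) + P(D→C)·P(C→D)
  = 0.27×0.32 + 0.34×0.34 + 0.39×0.34
  = 0.0864 + 0.1156 + 0.1326 = 0.3346

0.3346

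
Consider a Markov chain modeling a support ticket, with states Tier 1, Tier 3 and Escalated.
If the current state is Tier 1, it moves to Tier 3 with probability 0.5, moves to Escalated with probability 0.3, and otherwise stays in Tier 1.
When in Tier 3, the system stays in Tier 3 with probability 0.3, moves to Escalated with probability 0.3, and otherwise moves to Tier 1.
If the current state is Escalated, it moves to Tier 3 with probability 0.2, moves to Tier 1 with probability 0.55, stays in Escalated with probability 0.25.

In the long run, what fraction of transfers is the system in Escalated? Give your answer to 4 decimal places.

Let the stationary distribution be π with π = πP and π_1 + π_2 + π_3 = 1.
π_1 = 0.2·π_1 + 0.4·π_2 + 0.55·π_3
π_2 = 0.5·π_1 + 0.3·π_2 + 0.2·π_3
Solving with the normalization constraint gives π = (0.3690, 0.3452, 0.2857).
So the stationary probability of Escalated is 0.2857.

0.2857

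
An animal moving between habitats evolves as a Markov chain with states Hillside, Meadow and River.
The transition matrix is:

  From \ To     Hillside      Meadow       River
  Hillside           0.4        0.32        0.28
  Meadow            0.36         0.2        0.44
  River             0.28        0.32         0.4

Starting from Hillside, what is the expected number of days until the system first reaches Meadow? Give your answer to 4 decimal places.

Let t(s) be the expected number of days to first reach Meadow from state s, with t(Meadow) = 0. Conditioning on the first day:
t(Hillside) = 1 + 0.4·t(Hillside) + 0.28·t(River)
t(River) = 1 + 0.28·t(Hillside) + 0.4·t(River)
Solving: t(Hillside) = 3.1250, t(River) = 3.1250.
Expected days from Hillside to Meadow: 3.1250.

3.1250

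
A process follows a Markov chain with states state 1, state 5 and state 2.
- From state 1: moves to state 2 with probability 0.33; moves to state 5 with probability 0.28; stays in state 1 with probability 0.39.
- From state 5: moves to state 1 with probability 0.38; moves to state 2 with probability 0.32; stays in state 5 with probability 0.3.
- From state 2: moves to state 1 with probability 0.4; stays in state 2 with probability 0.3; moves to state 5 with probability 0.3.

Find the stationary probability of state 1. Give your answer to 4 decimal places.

0.3903

Let the stationary distribution be π with π = πP and π_1 + π_2 + π_3 = 1.
π_1 = 0.39·π_1 + 0.38·π_2 + 0.4·π_3
π_2 = 0.28·π_1 + 0.3·π_2 + 0.3·π_3
Solving with the normalization constraint gives π = (0.3903, 0.2922, 0.3176).
So the stationary probability of state 1 is 0.3903.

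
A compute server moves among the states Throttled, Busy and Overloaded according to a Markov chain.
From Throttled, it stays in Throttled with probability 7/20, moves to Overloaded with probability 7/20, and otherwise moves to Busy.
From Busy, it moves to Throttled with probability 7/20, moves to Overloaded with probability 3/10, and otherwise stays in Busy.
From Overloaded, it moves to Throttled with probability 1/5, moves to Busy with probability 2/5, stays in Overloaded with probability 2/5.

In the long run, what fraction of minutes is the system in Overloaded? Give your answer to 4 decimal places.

Let the stationary distribution be π with π = πP and π_1 + π_2 + π_3 = 1.
π_1 = 0.35·π_1 + 0.35·π_2 + 0.2·π_3
π_2 = 0.3·π_1 + 0.35·π_2 + 0.4·π_3
Solving with the normalization constraint gives π = (0.2975, 0.3526, 0.3499).
So the stationary probability of Overloaded is 0.3499.

0.3499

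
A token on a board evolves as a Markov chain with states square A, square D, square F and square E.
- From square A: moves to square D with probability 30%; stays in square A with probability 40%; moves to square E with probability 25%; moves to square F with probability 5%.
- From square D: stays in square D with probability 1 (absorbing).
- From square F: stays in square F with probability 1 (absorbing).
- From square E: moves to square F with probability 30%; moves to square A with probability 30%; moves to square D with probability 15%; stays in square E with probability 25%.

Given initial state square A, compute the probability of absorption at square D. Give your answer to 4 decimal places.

Let h(s) be the probability of absorption at square D starting from transient state s. Then h(square D) = 1 and h(square F) = 0. By first-step analysis:
h(square A) = 0.4·h(square A) + 0.3·1 + 0.05·0 + 0.25·h(square E)
h(square E) = 0.3·h(square A) + 0.15·1 + 0.3·0 + 0.25·h(square E)
Solving: h(square A) = 0.7000, h(square E) = 0.4800.
Starting from square A, the probability is 0.7000.

0.7000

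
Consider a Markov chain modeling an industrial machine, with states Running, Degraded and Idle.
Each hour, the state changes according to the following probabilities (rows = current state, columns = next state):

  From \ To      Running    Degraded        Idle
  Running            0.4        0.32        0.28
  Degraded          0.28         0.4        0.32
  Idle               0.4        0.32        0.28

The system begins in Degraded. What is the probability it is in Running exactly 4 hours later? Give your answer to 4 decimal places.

0.3582

Propagate the distribution vector 4 hours from Degraded.
After 0 hours: (0.0000, 1.0000, 0.0000)
After 1 hour: (0.2800, 0.4000, 0.3200)
After 2 hours: (0.3520, 0.3520, 0.2960)
After 3 hours: (0.3578, 0.3482, 0.2941)
After 4 hours: (0.3582, 0.3479, 0.2939)
P(in Running after 4 hours) = 0.3582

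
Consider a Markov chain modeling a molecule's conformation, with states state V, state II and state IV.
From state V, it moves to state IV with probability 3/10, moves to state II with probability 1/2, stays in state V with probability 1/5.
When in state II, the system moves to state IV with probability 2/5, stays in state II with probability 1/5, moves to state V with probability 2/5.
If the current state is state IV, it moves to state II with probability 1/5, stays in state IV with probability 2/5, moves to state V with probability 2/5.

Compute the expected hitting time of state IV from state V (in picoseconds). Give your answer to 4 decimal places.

Let t(s) be the expected number of picoseconds to first reach state IV from state s, with t(state IV) = 0. Conditioning on the first picosecond:
t(state V) = 1 + 0.2·t(state V) + 0.5·t(state II)
t(state II) = 1 + 0.4·t(state V) + 0.2·t(state II)
Solving: t(state V) = 2.9545, t(state II) = 2.7273.
Expected picoseconds from state V to state IV: 2.9545.

2.9545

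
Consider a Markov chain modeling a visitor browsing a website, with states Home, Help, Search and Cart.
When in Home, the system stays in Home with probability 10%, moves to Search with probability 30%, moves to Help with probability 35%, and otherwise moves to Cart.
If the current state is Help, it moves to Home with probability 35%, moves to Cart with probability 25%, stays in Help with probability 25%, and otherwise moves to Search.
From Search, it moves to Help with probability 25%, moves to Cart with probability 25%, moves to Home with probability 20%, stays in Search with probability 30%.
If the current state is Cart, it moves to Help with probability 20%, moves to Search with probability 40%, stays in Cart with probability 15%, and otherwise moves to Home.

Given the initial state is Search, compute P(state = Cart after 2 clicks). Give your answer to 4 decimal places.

0.2250

Propagate the distribution vector 2 clicks from Search.
After 0 clicks: (0.0000, 0.0000, 1.0000, 0.0000)
After 1 click: (0.2000, 0.2500, 0.3000, 0.2500)
After 2 clicks: (0.2300, 0.2575, 0.2875, 0.2250)
P(in Cart after 2 clicks) = 0.2250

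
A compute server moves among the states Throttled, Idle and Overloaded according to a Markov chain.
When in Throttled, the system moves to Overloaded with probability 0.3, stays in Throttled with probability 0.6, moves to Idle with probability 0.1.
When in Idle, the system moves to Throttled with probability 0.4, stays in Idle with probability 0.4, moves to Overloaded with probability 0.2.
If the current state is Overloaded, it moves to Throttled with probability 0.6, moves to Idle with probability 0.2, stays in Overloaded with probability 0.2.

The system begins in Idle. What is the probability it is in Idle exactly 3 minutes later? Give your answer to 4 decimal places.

0.1960

Propagate the distribution vector 3 minutes from Idle.
After 0 minutes: (0.0000, 1.0000, 0.0000)
After 1 minute: (0.4000, 0.4000, 0.2000)
After 2 minutes: (0.5200, 0.2400, 0.2400)
After 3 minutes: (0.5520, 0.1960, 0.2520)
P(in Idle after 3 minutes) = 0.1960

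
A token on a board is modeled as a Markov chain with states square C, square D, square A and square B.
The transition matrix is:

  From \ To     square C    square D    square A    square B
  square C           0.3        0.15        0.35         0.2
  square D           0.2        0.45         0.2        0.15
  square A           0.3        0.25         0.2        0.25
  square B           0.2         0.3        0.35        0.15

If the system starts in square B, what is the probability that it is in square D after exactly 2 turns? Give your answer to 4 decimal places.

0.2975

Propagate the distribution vector 2 turns from square B.
After 0 turns: (0.0000, 0.0000, 0.0000, 1.0000)
After 1 turn: (0.2000, 0.3000, 0.3500, 0.1500)
After 2 turns: (0.2550, 0.2975, 0.2525, 0.1950)
P(in square D after 2 turns) = 0.2975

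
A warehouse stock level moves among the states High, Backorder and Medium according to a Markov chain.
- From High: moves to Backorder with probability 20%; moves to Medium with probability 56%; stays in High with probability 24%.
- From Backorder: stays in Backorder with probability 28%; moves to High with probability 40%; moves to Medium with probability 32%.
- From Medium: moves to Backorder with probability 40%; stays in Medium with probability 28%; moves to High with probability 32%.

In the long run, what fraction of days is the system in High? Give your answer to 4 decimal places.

0.3185

Let the stationary distribution be π with π = πP and π_1 + π_2 + π_3 = 1.
π_1 = 0.24·π_1 + 0.4·π_2 + 0.32·π_3
π_2 = 0.2·π_1 + 0.28·π_2 + 0.4·π_3
Solving with the normalization constraint gives π = (0.3185, 0.3003, 0.3812).
So the stationary probability of High is 0.3185.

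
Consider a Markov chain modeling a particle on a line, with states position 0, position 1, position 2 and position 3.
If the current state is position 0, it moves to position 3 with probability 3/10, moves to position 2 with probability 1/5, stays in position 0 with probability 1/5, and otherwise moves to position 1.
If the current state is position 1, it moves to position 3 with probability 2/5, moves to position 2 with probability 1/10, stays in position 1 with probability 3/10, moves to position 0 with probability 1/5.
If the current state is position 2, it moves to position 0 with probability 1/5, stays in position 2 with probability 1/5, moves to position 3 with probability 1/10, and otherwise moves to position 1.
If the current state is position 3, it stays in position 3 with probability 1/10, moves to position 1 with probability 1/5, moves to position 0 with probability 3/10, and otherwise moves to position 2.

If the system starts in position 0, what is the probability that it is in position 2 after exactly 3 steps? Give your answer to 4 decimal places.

0.2150

Propagate the distribution vector 3 steps from position 0.
After 0 steps: (1.0000, 0.0000, 0.0000, 0.0000)
After 1 step: (0.2000, 0.3000, 0.2000, 0.3000)
After 2 steps: (0.2300, 0.3100, 0.2300, 0.2300)
After 3 steps: (0.2230, 0.3230, 0.2150, 0.2390)
P(in position 2 after 3 steps) = 0.2150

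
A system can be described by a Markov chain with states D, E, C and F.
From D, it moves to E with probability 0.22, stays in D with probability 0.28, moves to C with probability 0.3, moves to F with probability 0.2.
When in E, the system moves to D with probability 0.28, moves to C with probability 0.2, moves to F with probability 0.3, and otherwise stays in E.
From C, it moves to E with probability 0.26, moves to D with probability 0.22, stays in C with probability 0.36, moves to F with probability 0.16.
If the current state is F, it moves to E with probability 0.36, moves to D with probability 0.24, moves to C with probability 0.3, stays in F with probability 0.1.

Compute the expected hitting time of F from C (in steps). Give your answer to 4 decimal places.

Let t(s) be the expected number of steps to first reach F from state s, with t(F) = 0. Conditioning on the first step:
t(D) = 1 + 0.28·t(D) + 0.22·t(E) + 0.3·t(C)
t(E) = 1 + 0.28·t(D) + 0.22·t(E) + 0.2·t(C)
t(C) = 1 + 0.22·t(D) + 0.26·t(E) + 0.36·t(C)
Solving: t(D) = 4.7304, t(E) = 4.2393, t(C) = 4.9108.
Expected steps from C to F: 4.9108.

4.9108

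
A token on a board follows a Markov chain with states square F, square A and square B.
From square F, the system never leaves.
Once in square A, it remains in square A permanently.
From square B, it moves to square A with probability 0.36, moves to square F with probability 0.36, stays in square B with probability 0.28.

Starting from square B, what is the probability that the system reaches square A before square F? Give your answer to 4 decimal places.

Let h(s) be the probability of absorption at square A starting from transient state s. Then h(square A) = 1 and h(square F) = 0. By first-step analysis:
h(square B) = 0.36·0 + 0.36·1 + 0.28·h(square B)
Solving: h(square B) = 0.5000.
Starting from square B, the probability is 0.5000.

0.5000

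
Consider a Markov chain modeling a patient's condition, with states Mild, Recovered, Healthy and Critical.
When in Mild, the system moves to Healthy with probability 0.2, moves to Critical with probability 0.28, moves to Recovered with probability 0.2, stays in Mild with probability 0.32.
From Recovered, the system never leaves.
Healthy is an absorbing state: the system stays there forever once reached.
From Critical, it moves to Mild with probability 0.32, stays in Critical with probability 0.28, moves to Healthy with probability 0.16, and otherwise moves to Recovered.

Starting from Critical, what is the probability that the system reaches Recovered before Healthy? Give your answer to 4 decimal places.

0.5680

Let h(s) be the probability of absorption at Recovered starting from transient state s. Then h(Recovered) = 1 and h(Healthy) = 0. By first-step analysis:
h(Mild) = 0.32·h(Mild) + 0.2·1 + 0.2·0 + 0.28·h(Critical)
h(Critical) = 0.32·h(Mild) + 0.24·1 + 0.16·0 + 0.28·h(Critical)
Solving: h(Mild) = 0.5280, h(Critical) = 0.5680.
Starting from Critical, the probability is 0.5680.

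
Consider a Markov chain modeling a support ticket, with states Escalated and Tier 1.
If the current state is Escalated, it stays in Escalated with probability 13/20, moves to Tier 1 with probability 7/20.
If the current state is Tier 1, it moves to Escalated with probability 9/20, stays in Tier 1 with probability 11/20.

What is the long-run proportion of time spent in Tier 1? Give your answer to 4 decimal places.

0.4375

Let the stationary distribution be π with π = πP and π_1 + π_2 = 1.
π_1 = 0.65·π_1 + 0.45·π_2
Solving with the normalization constraint gives π = (0.5625, 0.4375).
So the stationary probability of Tier 1 is 0.4375.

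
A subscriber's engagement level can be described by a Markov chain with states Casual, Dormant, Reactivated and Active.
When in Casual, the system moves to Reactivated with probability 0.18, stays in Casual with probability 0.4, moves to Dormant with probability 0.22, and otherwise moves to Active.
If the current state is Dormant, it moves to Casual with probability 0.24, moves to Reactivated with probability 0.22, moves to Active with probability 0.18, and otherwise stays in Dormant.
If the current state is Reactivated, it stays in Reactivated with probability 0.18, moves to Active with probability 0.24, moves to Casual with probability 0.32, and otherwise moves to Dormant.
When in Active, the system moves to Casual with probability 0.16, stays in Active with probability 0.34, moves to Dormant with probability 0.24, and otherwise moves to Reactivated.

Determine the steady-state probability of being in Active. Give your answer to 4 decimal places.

Let the stationary distribution be π with π = πP and π_1 + π_2 + π_3 + π_4 = 1.
π_1 = 0.4·π_1 + 0.24·π_2 + 0.32·π_3 + 0.16·π_4
π_2 = 0.22·π_1 + 0.36·π_2 + 0.26·π_3 + 0.24·π_4
π_3 = 0.18·π_1 + 0.22·π_2 + 0.18·π_3 + 0.26·π_4
Solving with the normalization constraint gives π = (0.2832, 0.2711, 0.2097, 0.2360).
So the stationary probability of Active is 0.2360.

0.2360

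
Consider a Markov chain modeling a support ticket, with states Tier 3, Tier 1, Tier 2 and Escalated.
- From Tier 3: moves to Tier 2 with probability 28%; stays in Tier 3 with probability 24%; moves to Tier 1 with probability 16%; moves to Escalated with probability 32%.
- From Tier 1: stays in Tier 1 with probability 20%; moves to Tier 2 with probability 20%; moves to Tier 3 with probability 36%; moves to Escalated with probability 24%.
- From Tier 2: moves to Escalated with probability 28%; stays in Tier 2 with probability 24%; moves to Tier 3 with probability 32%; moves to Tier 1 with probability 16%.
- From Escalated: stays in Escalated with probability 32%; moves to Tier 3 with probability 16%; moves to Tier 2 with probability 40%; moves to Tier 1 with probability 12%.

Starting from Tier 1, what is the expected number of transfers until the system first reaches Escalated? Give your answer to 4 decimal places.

Let t(s) be the expected number of transfers to first reach Escalated from state s, with t(Escalated) = 0. Conditioning on the first transfer:
t(Tier 3) = 1 + 0.24·t(Tier 3) + 0.16·t(Tier 1) + 0.28·t(Tier 2)
t(Tier 1) = 1 + 0.36·t(Tier 3) + 0.2·t(Tier 1) + 0.2·t(Tier 2)
t(Tier 2) = 1 + 0.32·t(Tier 3) + 0.16·t(Tier 1) + 0.24·t(Tier 2)
Solving: t(Tier 3) = 3.3737, t(Tier 1) = 3.6440, t(Tier 2) = 3.5035.
Expected transfers from Tier 1 to Escalated: 3.6440.

3.6440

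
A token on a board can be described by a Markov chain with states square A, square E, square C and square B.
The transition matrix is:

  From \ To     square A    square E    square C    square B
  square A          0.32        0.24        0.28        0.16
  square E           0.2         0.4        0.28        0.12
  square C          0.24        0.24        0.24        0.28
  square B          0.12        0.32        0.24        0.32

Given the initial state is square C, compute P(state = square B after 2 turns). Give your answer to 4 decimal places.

0.2240

Propagate the distribution vector 2 turns from square C.
After 0 turns: (0.0000, 0.0000, 1.0000, 0.0000)
After 1 turn: (0.2400, 0.2400, 0.2400, 0.2800)
After 2 turns: (0.2160, 0.3008, 0.2592, 0.2240)
P(in square B after 2 turns) = 0.2240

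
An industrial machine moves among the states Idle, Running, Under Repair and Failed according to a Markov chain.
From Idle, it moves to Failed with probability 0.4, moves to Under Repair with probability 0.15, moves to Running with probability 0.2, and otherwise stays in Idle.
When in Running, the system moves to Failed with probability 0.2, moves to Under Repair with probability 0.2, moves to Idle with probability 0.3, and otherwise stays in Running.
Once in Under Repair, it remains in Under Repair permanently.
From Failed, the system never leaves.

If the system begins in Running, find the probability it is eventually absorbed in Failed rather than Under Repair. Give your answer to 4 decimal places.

0.5806

Let h(s) be the probability of absorption at Failed starting from transient state s. Then h(Failed) = 1 and h(Under Repair) = 0. By first-step analysis:
h(Idle) = 0.25·h(Idle) + 0.2·h(Running) + 0.15·0 + 0.4·1
h(Running) = 0.3·h(Idle) + 0.3·h(Running) + 0.2·0 + 0.2·1
Solving: h(Idle) = 0.6882, h(Running) = 0.5806.
Starting from Running, the probability is 0.5806.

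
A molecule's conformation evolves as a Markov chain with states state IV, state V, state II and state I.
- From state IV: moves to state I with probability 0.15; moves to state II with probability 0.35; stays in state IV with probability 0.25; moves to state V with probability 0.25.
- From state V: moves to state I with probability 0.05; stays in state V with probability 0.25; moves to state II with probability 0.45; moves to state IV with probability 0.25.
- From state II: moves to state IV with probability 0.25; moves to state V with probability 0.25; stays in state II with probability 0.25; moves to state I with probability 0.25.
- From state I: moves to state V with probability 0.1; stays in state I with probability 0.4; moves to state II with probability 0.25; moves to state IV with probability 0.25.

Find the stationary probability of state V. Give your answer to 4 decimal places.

Let the stationary distribution be π with π = πP and π_1 + π_2 + π_3 + π_4 = 1.
π_1 = 0.25·π_1 + 0.25·π_2 + 0.25·π_3 + 0.25·π_4
π_2 = 0.25·π_1 + 0.25·π_2 + 0.25·π_3 + 0.1·π_4
π_3 = 0.35·π_1 + 0.45·π_2 + 0.25·π_3 + 0.25·π_4
Solving with the normalization constraint gives π = (0.2500, 0.2180, 0.3186, 0.2134).
So the stationary probability of state V is 0.2180.

0.2180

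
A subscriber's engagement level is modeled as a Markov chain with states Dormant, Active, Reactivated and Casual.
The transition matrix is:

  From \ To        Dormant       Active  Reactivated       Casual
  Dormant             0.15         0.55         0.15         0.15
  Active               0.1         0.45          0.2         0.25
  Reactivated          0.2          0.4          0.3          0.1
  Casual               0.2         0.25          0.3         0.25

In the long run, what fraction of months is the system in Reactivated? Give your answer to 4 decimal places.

Let the stationary distribution be π with π = πP and π_1 + π_2 + π_3 + π_4 = 1.
π_1 = 0.15·π_1 + 0.1·π_2 + 0.2·π_3 + 0.2·π_4
π_2 = 0.55·π_1 + 0.45·π_2 + 0.4·π_3 + 0.25·π_4
π_3 = 0.15·π_1 + 0.2·π_2 + 0.3·π_3 + 0.3·π_4
Solving with the normalization constraint gives π = (0.1511, 0.4134, 0.2360, 0.1995).
So the stationary probability of Reactivated is 0.2360.

0.2360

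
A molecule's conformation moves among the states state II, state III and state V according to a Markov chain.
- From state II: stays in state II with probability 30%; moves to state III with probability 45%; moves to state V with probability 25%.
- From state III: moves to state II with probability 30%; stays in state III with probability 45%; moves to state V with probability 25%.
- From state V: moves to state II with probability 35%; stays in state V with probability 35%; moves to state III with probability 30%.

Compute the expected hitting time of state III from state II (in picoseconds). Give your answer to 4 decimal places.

Let t(s) be the expected number of picoseconds to first reach state III from state s, with t(state III) = 0. Conditioning on the first picosecond:
t(state II) = 1 + 0.3·t(state II) + 0.25·t(state V)
t(state V) = 1 + 0.35·t(state II) + 0.35·t(state V)
Solving: t(state II) = 2.4490, t(state V) = 2.8571.
Expected picoseconds from state II to state III: 2.4490.

2.4490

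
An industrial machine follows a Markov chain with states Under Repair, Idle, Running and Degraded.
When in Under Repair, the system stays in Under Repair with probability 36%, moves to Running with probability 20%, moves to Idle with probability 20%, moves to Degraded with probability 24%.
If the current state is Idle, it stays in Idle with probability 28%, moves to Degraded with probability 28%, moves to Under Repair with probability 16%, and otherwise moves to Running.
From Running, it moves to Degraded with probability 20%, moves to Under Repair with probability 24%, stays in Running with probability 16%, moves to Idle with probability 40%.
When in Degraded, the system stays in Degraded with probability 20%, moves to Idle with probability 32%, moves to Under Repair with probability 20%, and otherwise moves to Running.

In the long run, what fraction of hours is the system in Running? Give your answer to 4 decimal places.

Let the stationary distribution be π with π = πP and π_1 + π_2 + π_3 + π_4 = 1.
π_1 = 0.36·π_1 + 0.16·π_2 + 0.24·π_3 + 0.2·π_4
π_2 = 0.2·π_1 + 0.28·π_2 + 0.4·π_3 + 0.32·π_4
π_3 = 0.2·π_1 + 0.28·π_2 + 0.16·π_3 + 0.28·π_4
Solving with the normalization constraint gives π = (0.2350, 0.2985, 0.2332, 0.2333).
So the stationary probability of Running is 0.2332.

0.2332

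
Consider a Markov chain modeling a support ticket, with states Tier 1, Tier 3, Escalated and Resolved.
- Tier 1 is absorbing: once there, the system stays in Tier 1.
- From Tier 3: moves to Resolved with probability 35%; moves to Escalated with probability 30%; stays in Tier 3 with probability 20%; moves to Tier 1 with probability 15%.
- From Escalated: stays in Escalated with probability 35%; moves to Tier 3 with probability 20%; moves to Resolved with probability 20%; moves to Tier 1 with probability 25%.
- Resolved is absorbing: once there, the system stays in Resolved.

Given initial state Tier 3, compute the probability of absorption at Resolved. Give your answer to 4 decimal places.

0.6250

Let h(s) be the probability of absorption at Resolved starting from transient state s. Then h(Resolved) = 1 and h(Tier 1) = 0. By first-step analysis:
h(Tier 3) = 0.15·0 + 0.2·h(Tier 3) + 0.3·h(Escalated) + 0.35·1
h(Escalated) = 0.25·0 + 0.2·h(Tier 3) + 0.35·h(Escalated) + 0.2·1
Solving: h(Tier 3) = 0.6250, h(Escalated) = 0.5000.
Starting from Tier 3, the probability is 0.6250.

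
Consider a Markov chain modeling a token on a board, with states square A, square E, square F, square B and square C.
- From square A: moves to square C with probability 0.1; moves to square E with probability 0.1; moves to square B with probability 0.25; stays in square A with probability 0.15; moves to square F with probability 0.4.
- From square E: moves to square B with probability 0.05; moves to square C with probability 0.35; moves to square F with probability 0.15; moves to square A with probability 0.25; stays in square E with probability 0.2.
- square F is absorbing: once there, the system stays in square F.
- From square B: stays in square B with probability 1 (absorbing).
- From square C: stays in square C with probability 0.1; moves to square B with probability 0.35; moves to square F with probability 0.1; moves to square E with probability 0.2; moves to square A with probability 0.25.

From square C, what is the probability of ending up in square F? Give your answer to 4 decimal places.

0.3924

Let h(s) be the probability of absorption at square F starting from transient state s. Then h(square F) = 1 and h(square B) = 0. By first-step analysis:
h(square A) = 0.15·h(square A) + 0.1·h(square E) + 0.4·1 + 0.25·0 + 0.1·h(square C)
h(square E) = 0.25·h(square A) + 0.2·h(square E) + 0.15·1 + 0.05·0 + 0.35·h(square C)
h(square C) = 0.25·h(square A) + 0.2·h(square E) + 0.1·1 + 0.35·0 + 0.1·h(square C)
Solving: h(square A) = 0.5804, h(square E) = 0.5406, h(square C) = 0.3924.
Starting from square C, the probability is 0.3924.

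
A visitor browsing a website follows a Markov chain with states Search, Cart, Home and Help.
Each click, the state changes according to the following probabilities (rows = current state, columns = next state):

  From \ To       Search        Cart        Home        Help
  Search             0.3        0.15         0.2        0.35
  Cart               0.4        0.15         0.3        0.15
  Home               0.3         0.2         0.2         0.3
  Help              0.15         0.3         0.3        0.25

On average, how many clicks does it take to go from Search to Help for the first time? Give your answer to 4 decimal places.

3.2570

Let t(s) be the expected number of clicks to first reach Help from state s, with t(Help) = 0. Conditioning on the first click:
t(Search) = 1 + 0.3·t(Search) + 0.15·t(Cart) + 0.2·t(Home)
t(Cart) = 1 + 0.4·t(Search) + 0.15·t(Cart) + 0.3·t(Home)
t(Home) = 1 + 0.3·t(Search) + 0.2·t(Cart) + 0.2·t(Home)
Solving: t(Search) = 3.2570, t(Cart) = 3.9280, t(Home) = 3.4534.
Expected clicks from Search to Help: 3.2570.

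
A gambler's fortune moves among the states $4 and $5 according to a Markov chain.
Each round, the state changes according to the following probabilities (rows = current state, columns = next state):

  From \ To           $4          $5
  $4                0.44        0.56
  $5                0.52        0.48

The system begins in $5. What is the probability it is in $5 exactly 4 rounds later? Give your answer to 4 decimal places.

0.5185

Propagate the distribution vector 4 rounds from $5.
After 0 rounds: (0.0000, 1.0000)
After 1 round: (0.5200, 0.4800)
After 2 rounds: (0.4784, 0.5216)
After 3 rounds: (0.4817, 0.5183)
After 4 rounds: (0.4815, 0.5185)
P(in $5 after 4 rounds) = 0.5185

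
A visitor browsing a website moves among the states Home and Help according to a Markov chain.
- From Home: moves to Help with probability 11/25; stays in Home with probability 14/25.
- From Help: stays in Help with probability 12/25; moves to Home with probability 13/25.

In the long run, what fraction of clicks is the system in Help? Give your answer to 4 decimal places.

Let the stationary distribution be π with π = πP and π_1 + π_2 = 1.
π_1 = 0.56·π_1 + 0.52·π_2
Solving with the normalization constraint gives π = (0.5417, 0.4583).
So the stationary probability of Help is 0.4583.

0.4583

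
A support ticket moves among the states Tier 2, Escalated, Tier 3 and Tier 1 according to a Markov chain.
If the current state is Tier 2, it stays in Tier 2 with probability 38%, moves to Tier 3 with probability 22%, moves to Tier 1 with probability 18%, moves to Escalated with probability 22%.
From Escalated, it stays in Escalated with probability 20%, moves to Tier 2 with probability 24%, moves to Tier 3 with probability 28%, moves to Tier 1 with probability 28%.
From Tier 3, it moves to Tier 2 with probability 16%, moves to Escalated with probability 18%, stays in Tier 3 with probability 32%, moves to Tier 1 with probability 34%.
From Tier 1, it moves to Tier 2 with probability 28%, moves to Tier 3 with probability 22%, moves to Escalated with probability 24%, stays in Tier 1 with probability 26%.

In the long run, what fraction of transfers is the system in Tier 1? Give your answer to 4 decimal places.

0.2635

Let the stationary distribution be π with π = πP and π_1 + π_2 + π_3 + π_4 = 1.
π_1 = 0.38·π_1 + 0.24·π_2 + 0.16·π_3 + 0.28·π_4
π_2 = 0.22·π_1 + 0.2·π_2 + 0.18·π_3 + 0.24·π_4
π_3 = 0.22·π_1 + 0.28·π_2 + 0.32·π_3 + 0.22·π_4
Solving with the normalization constraint gives π = (0.2673, 0.2107, 0.2585, 0.2635).
So the stationary probability of Tier 1 is 0.2635.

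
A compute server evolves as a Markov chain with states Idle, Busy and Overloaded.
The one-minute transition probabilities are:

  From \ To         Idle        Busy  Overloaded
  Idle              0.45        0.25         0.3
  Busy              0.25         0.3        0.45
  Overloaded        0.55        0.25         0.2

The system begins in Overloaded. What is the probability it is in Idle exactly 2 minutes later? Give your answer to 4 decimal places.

Sum over the intermediate state after 1 minute:
P = P(Overloaded→Idle)·P(Idle→Idle) + P(Overloaded→Busy)·P(Busy→Idle) + P(Overloaded→Overloaded)·P(Overloaded→Idle)
  = 0.55×0.45 + 0.25×0.25 + 0.2×0.55
  = 0.2475 + 0.0625 + 0.1100 = 0.4200

0.4200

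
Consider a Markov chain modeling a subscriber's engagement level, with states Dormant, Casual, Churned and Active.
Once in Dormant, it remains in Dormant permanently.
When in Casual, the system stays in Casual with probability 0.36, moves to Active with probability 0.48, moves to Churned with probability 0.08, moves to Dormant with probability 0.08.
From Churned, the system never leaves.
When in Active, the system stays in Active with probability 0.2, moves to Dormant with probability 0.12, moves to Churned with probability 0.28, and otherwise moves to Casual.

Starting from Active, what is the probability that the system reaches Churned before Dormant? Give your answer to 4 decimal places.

0.6600

Let h(s) be the probability of absorption at Churned starting from transient state s. Then h(Churned) = 1 and h(Dormant) = 0. By first-step analysis:
h(Casual) = 0.08·0 + 0.36·h(Casual) + 0.08·1 + 0.48·h(Active)
h(Active) = 0.12·0 + 0.4·h(Casual) + 0.28·1 + 0.2·h(Active)
Solving: h(Casual) = 0.6200, h(Active) = 0.6600.
Starting from Active, the probability is 0.6600.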